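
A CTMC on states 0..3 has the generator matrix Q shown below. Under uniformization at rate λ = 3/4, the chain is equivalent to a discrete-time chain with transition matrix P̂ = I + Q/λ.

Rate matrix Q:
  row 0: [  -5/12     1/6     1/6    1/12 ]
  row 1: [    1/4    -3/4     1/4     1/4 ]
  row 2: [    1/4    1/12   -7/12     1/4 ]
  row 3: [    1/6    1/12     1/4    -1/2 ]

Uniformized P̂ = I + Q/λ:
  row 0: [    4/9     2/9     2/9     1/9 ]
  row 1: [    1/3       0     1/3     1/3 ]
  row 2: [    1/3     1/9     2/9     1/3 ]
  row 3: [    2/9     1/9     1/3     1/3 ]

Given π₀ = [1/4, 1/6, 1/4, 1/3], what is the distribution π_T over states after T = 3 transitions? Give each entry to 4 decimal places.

t=0: π = [0.2500, 0.1667, 0.2500, 0.3333]
t=1: π = [0.3241, 0.1204, 0.2778, 0.2778]
t=2: π = [0.3385, 0.1337, 0.2665, 0.2613]
t=3: π = [0.3419, 0.1339, 0.2661, 0.2581]

π = [0.3419, 0.1339, 0.2661, 0.2581]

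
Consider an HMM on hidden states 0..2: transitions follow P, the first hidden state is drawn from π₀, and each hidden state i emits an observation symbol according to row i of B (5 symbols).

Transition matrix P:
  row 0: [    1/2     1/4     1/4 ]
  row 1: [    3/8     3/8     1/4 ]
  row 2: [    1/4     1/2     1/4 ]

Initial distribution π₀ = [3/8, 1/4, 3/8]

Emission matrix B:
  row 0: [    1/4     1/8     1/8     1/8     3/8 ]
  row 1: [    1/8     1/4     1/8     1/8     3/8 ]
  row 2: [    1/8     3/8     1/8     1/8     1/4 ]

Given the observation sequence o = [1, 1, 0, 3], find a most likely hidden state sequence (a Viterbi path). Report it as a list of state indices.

path = [2, 1, 0, 0]

t=0: δ = [4.688e-02, 6.250e-02, 1.406e-01]  (obs o_0=1)
t=1: δ = [4.395e-03, 1.758e-02, 1.318e-02]  ψ = [2, 2, 2]  (obs o_1=1)
t=2: δ = [1.648e-03, 8.240e-04, 5.493e-04]  ψ = [1, 1, 1]  (obs o_2=0)
t=3: δ = [1.030e-04, 5.150e-05, 5.150e-05]  ψ = [0, 0, 0]  (obs o_3=3)
backtrack: best end state = 0; path = [2, 1, 0, 0]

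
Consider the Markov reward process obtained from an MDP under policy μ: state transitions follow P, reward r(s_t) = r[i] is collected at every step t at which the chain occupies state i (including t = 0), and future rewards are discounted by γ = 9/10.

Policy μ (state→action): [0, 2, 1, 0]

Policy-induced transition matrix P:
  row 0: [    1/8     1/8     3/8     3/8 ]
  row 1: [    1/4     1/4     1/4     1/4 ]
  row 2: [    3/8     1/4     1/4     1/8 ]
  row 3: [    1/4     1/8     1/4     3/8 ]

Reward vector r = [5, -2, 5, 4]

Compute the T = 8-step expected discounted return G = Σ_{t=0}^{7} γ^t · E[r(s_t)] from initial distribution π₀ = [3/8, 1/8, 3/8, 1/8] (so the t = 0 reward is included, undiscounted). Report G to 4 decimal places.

t=0: π = [0.3750, 0.1250, 0.3750, 0.1250], E[r] = 4.0000, γ^t·E[r] = 4.000000, running G = 4.000000
t=1: π = [0.2500, 0.1875, 0.2969, 0.2656], E[r] = 3.4219, γ^t·E[r] = 3.079688, running G = 7.079688
t=2: π = [0.2559, 0.1855, 0.2813, 0.2773], E[r] = 3.4238, γ^t·E[r] = 2.773301, running G = 9.852988
t=3: π = [0.2532, 0.1833, 0.2820, 0.2815], E[r] = 3.4351, γ^t·E[r] = 2.504158, running G = 12.357146
t=4: π = [0.2536, 0.1832, 0.2816, 0.2816], E[r] = 3.4362, γ^t·E[r] = 2.254523, running G = 14.611669
t=5: π = [0.2535, 0.1831, 0.2817, 0.2817], E[r] = 3.4366, γ^t·E[r] = 2.029276, running G = 16.640944
t=6: π = [0.2535, 0.1831, 0.2817, 0.2817], E[r] = 3.4366, γ^t·E[r] = 1.826356, running G = 18.467300
t=7: π = [0.2535, 0.1831, 0.2817, 0.2817], E[r] = 3.4366, γ^t·E[r] = 1.643725, running G = 20.111025

G = 20.1110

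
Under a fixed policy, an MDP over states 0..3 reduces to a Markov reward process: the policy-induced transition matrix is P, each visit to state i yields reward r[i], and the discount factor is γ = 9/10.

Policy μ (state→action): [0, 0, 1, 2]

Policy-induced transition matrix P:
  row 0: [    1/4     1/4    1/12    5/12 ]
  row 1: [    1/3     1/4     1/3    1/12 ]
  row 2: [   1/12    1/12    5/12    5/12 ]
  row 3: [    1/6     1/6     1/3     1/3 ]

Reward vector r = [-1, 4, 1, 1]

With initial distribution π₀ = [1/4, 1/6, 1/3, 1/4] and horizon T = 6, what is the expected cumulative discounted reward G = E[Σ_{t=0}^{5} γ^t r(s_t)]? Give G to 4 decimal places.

t=0: π = [0.2500, 0.1667, 0.3333, 0.2500], E[r] = 1.0000, γ^t·E[r] = 1.000000, running G = 1.000000
t=1: π = [0.1875, 0.1736, 0.2986, 0.3403], E[r] = 1.1458, γ^t·E[r] = 1.031250, running G = 2.031250
t=2: π = [0.1863, 0.1719, 0.3113, 0.3304], E[r] = 1.1429, γ^t·E[r] = 0.925781, running G = 2.957031
t=3: π = [0.1849, 0.1706, 0.3127, 0.3318], E[r] = 1.1419, γ^t·E[r] = 0.832465, running G = 3.789496
t=4: π = [0.1844, 0.1702, 0.3132, 0.3322], E[r] = 1.1418, γ^t·E[r] = 0.749137, running G = 4.538633
t=5: π = [0.1843, 0.1701, 0.3133, 0.3322], E[r] = 1.1418, γ^t·E[r] = 0.674194, running G = 5.212827

G = 5.2128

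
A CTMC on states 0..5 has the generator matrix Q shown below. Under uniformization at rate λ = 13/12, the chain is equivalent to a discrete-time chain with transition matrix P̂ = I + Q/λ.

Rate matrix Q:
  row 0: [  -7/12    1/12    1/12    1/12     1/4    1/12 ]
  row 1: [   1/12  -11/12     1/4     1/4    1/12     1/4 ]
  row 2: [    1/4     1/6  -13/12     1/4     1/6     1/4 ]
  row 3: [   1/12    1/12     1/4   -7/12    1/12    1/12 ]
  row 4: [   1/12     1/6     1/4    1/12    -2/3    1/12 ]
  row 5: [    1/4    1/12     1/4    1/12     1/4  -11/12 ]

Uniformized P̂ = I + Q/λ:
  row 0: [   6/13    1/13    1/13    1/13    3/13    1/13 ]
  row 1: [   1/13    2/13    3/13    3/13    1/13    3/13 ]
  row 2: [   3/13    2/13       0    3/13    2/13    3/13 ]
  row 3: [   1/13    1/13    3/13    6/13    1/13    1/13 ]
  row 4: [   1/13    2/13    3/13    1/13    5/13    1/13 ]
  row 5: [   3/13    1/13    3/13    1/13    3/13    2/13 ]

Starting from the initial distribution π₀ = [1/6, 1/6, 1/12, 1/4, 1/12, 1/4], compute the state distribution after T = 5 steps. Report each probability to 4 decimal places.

π = [0.1981, 0.1137, 0.1628, 0.1944, 0.2018, 0.1293]

t=0: π = [0.1667, 0.1667, 0.0833, 0.2500, 0.0833, 0.2500]
t=1: π = [0.1923, 0.1026, 0.1859, 0.2115, 0.1731, 0.1346]
t=2: π = [0.2002, 0.1124, 0.1583, 0.2027, 0.1948, 0.1317]
t=3: π = [0.1985, 0.1127, 0.1634, 0.1965, 0.2001, 0.1287]
t=4: π = [0.1982, 0.1136, 0.1625, 0.1950, 0.2014, 0.1293]
t=5: π = [0.1981, 0.1137, 0.1628, 0.1944, 0.2018, 0.1293]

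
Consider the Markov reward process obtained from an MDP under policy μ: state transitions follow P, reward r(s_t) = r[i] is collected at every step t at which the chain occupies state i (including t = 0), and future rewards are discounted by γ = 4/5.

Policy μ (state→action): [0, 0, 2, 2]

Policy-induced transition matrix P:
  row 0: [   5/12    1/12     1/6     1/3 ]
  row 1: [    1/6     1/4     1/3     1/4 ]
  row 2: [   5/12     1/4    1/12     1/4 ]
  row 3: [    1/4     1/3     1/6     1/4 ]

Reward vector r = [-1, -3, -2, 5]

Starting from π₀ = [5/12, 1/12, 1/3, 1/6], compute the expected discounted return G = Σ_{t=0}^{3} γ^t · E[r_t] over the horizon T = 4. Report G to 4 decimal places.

G = -0.3027

t=0: π = [0.4167, 0.0833, 0.3333, 0.1667], E[r] = -0.5000, γ^t·E[r] = -0.500000, running G = -0.500000
t=1: π = [0.3681, 0.1944, 0.1528, 0.2847], E[r] = 0.1667, γ^t·E[r] = 0.133333, running G = -0.366667
t=2: π = [0.3206, 0.2124, 0.1863, 0.2807], E[r] = 0.0729, γ^t·E[r] = 0.046667, running G = -0.320000
t=3: π = [0.3168, 0.2200, 0.1865, 0.2767], E[r] = 0.0339, γ^t·E[r] = 0.017333, running G = -0.302667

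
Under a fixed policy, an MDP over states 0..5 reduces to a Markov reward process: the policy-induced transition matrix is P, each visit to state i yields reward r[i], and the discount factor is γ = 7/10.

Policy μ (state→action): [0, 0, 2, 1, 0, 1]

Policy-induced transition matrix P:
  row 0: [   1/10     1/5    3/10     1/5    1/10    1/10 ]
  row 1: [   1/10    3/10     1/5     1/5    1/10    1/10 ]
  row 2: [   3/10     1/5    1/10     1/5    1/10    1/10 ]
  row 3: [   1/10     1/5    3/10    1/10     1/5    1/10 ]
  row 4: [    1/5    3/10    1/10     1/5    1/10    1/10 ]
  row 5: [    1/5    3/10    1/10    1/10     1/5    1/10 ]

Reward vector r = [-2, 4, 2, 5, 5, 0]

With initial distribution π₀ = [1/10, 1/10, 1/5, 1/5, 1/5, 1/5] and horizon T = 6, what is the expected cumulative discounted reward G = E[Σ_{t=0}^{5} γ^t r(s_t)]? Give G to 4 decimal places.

t=0: π = [0.1000, 0.1000, 0.2000, 0.2000, 0.2000, 0.2000], E[r] = 2.6000, γ^t·E[r] = 2.600000, running G = 2.600000
t=1: π = [0.1800, 0.2500, 0.1700, 0.1600, 0.1400, 0.1000], E[r] = 2.4800, γ^t·E[r] = 1.736000, running G = 4.336000
t=2: π = [0.1580, 0.2490, 0.1930, 0.1740, 0.1260, 0.1000], E[r] = 2.5660, γ^t·E[r] = 1.257340, running G = 5.593340
t=3: π = [0.1612, 0.2475, 0.1913, 0.1726, 0.1274, 0.1000], E[r] = 2.5502, γ^t·E[r] = 0.874719, running G = 6.468059
t=4: π = [0.1610, 0.2475, 0.1915, 0.1727, 0.1273, 0.1000], E[r] = 2.5510, γ^t·E[r] = 0.612490, running G = 7.080549
t=5: π = [0.1610, 0.2475, 0.1915, 0.1727, 0.1273, 0.1000], E[r] = 2.5508, γ^t·E[r] = 0.428719, running G = 7.509268

G = 7.5093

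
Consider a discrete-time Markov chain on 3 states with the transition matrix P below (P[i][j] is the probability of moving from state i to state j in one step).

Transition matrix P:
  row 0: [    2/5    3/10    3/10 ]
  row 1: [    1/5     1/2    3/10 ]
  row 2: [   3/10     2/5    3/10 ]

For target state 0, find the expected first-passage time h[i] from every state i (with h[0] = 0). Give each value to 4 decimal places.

First-step conditioning: h[0] = 0; for i ≠ 0, h[i] = 1 + Σ_k P[i][k]·h[k].
  h[1] = 1 + 1/2·h[1] + 3/10·h[2]
  h[2] = 1 + 2/5·h[1] + 3/10·h[2]
Solving the 2×2 linear system over states ≠ 0 gives exactly h = [0, 100/23, 90/23] (h[0] = 0 is the target).

h = [0.0000, 4.3478, 3.9130]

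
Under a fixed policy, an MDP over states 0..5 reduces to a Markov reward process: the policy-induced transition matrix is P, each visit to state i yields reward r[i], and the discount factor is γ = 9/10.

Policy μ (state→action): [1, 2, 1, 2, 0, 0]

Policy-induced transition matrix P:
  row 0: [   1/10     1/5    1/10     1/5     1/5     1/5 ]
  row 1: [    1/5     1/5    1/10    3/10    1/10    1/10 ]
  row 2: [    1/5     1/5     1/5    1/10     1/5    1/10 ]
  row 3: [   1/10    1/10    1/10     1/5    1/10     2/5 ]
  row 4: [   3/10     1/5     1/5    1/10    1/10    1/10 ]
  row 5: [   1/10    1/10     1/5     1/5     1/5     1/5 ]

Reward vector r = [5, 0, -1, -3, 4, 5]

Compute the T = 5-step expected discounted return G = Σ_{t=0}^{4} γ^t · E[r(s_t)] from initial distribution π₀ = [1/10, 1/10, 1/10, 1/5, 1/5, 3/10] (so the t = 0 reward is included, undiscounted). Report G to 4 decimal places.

G = 7.2652

t=0: π = [0.1000, 0.1000, 0.1000, 0.2000, 0.2000, 0.3000], E[r] = 2.1000, γ^t·E[r] = 2.100000, running G = 2.100000
t=1: π = [0.1600, 0.1500, 0.1600, 0.1800, 0.1500, 0.2000], E[r] = 1.7000, γ^t·E[r] = 1.530000, running G = 3.630000
t=2: π = [0.1610, 0.1620, 0.1510, 0.1840, 0.1520, 0.1900], E[r] = 1.6600, γ^t·E[r] = 1.344600, running G = 4.974600
t=3: π = [0.1617, 0.1626, 0.1493, 0.1859, 0.1502, 0.1903], E[r] = 1.6538, γ^t·E[r] = 1.205620, running G = 6.180220
t=4: π = [0.1612, 0.1624, 0.1490, 0.1863, 0.1501, 0.1910], E[r] = 1.6536, γ^t·E[r] = 1.084934, running G = 7.265154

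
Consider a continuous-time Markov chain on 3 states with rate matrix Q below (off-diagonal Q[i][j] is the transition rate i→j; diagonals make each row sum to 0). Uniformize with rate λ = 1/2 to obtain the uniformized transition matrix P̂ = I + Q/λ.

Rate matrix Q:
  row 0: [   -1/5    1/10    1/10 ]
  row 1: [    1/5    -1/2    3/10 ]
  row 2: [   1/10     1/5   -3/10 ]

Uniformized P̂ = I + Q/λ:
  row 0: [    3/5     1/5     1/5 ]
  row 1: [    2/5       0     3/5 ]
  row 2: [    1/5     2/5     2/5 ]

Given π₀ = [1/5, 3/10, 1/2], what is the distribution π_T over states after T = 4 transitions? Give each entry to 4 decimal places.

π = [0.4061, 0.2283, 0.3656]

t=0: π = [0.2000, 0.3000, 0.5000]
t=1: π = [0.3400, 0.2400, 0.4200]
t=2: π = [0.3840, 0.2360, 0.3800]
t=3: π = [0.4008, 0.2288, 0.3704]
t=4: π = [0.4061, 0.2283, 0.3656]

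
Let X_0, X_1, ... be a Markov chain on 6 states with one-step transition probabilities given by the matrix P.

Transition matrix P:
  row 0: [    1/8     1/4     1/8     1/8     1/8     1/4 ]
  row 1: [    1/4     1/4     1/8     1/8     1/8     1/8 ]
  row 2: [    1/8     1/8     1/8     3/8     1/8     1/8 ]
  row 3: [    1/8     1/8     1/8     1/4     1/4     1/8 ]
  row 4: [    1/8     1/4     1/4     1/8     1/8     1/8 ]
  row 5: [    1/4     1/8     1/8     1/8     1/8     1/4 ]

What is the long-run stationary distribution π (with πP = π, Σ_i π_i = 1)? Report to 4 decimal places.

Balance equations π_j = Σ_i π_i·P[i][j]:
  π_0 = 1/8·π_0 + 1/4·π_1 + 1/8·π_2 + 1/8·π_3 + 1/8·π_4 + 1/4·π_5
  π_1 = 1/4·π_0 + 1/4·π_1 + 1/8·π_2 + 1/8·π_3 + 1/4·π_4 + 1/8·π_5
  π_2 = 1/8·π_0 + 1/8·π_1 + 1/8·π_2 + 1/8·π_3 + 1/4·π_4 + 1/8·π_5
  π_3 = 1/8·π_0 + 1/8·π_1 + 3/8·π_2 + 1/4·π_3 + 1/8·π_4 + 1/8·π_5
  π_4 = 1/8·π_0 + 1/8·π_1 + 1/8·π_2 + 1/4·π_3 + 1/8·π_4 + 1/8·π_5
  normalize: π_0 + π_1 + π_2 + π_3 + π_4 + π_5 = 1
Solving the linear system gives exactly π = [340/2007, 2644/14049, 32/223, 41/223, 33/223, 2347/14049].

π = [0.1694, 0.1882, 0.1435, 0.1839, 0.1480, 0.1671]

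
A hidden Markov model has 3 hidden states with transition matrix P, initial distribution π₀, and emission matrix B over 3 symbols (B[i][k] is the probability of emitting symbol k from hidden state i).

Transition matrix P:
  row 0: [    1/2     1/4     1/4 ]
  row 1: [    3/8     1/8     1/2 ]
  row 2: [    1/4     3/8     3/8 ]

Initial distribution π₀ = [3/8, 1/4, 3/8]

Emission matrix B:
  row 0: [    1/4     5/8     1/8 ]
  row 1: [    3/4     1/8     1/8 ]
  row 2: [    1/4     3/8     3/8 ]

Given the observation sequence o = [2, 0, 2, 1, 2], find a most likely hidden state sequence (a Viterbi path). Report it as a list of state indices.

path = [2, 1, 2, 2, 2]

t=0: δ = [4.688e-02, 3.125e-02, 1.406e-01]  (obs o_0=2)
t=1: δ = [8.789e-03, 3.955e-02, 1.318e-02]  ψ = [2, 2, 2]  (obs o_1=0)
t=2: δ = [1.854e-03, 6.180e-04, 7.416e-03]  ψ = [1, 1, 1]  (obs o_2=2)
t=3: δ = [1.159e-03, 3.476e-04, 1.043e-03]  ψ = [2, 2, 2]  (obs o_3=1)
t=4: δ = [7.242e-05, 4.888e-05, 1.466e-04]  ψ = [0, 2, 2]  (obs o_4=2)
backtrack: best end state = 2; path = [2, 1, 2, 2, 2]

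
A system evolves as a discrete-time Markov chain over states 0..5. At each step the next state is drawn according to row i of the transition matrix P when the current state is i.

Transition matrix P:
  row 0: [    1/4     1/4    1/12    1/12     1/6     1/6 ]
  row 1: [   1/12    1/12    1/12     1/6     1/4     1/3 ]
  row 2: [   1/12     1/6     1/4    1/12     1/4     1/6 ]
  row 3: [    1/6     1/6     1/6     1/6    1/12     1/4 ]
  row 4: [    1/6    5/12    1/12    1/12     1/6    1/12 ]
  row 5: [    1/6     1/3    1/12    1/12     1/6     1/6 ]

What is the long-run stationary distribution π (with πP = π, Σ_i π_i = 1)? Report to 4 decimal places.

Balance equations π_j = Σ_i π_i·P[i][j]:
  π_0 = 1/4·π_0 + 1/12·π_1 + 1/12·π_2 + 1/6·π_3 + 1/6·π_4 + 1/6·π_5
  π_1 = 1/4·π_0 + 1/12·π_1 + 1/6·π_2 + 1/6·π_3 + 5/12·π_4 + 1/3·π_5
  π_2 = 1/12·π_0 + 1/12·π_1 + 1/4·π_2 + 1/6·π_3 + 1/12·π_4 + 1/12·π_5
  π_3 = 1/12·π_0 + 1/6·π_1 + 1/12·π_2 + 1/6·π_3 + 1/12·π_4 + 1/12·π_5
  π_4 = 1/6·π_0 + 1/4·π_1 + 1/4·π_2 + 1/12·π_3 + 1/6·π_4 + 1/6·π_5
  normalize: π_0 + π_1 + π_2 + π_3 + π_4 + π_5 = 1
Solving the linear system gives exactly π = [32729/218261, 52218/218261, 24285/218261, 24589/218261, 403/2161, 43737/218261].

π = [0.1500, 0.2392, 0.1113, 0.1127, 0.1865, 0.2004]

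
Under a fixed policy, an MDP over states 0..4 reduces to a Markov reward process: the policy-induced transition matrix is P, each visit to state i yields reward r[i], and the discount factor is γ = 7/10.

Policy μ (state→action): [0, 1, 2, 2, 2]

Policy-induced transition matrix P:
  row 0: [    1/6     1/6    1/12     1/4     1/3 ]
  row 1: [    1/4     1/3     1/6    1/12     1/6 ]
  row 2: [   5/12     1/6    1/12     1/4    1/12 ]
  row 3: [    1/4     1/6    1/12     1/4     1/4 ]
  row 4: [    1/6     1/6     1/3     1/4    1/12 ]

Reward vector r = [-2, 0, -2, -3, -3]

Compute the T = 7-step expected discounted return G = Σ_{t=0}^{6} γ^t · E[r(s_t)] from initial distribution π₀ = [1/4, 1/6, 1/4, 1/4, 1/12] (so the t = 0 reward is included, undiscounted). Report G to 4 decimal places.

G = -6.1631

t=0: π = [0.2500, 0.1667, 0.2500, 0.2500, 0.0833], E[r] = -2.0000, γ^t·E[r] = -2.000000, running G = -2.000000
t=1: π = [0.2639, 0.1944, 0.1181, 0.2222, 0.2014], E[r] = -2.0347, γ^t·E[r] = -1.424306, running G = -3.424306
t=2: π = [0.2309, 0.1991, 0.1499, 0.2176, 0.2025], E[r] = -2.0220, γ^t·E[r] = -0.990775, running G = -4.415081
t=3: π = [0.2389, 0.1998, 0.1506, 0.2168, 0.1939], E[r] = -2.0110, γ^t·E[r] = -0.689788, running G = -5.104869
t=4: π = [0.2390, 0.2000, 0.1485, 0.2167, 0.1958], E[r] = -2.0126, γ^t·E[r] = -0.483221, running G = -5.588090
t=5: π = [0.2385, 0.2000, 0.1490, 0.2167, 0.1959], E[r] = -2.0125, γ^t·E[r] = -0.338249, running G = -5.926339
t=6: π = [0.2386, 0.2000, 0.1490, 0.2167, 0.1957], E[r] = -2.0124, γ^t·E[r] = -0.236758, running G = -6.163097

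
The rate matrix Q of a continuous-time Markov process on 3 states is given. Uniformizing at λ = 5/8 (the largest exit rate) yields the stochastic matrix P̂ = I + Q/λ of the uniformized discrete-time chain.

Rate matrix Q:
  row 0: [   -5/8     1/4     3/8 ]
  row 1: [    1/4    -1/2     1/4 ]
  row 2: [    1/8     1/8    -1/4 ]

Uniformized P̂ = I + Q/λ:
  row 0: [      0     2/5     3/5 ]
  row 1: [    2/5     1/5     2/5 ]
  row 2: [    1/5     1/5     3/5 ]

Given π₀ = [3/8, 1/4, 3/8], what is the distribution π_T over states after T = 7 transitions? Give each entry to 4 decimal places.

π = [0.2069, 0.2414, 0.5517]

t=0: π = [0.3750, 0.2500, 0.3750]
t=1: π = [0.1750, 0.2750, 0.5500]
t=2: π = [0.2200, 0.2350, 0.5450]
t=3: π = [0.2030, 0.2440, 0.5530]
t=4: π = [0.2082, 0.2406, 0.5512]
t=5: π = [0.2065, 0.2416, 0.5519]
t=6: π = [0.2070, 0.2413, 0.5517]
t=7: π = [0.2069, 0.2414, 0.5517]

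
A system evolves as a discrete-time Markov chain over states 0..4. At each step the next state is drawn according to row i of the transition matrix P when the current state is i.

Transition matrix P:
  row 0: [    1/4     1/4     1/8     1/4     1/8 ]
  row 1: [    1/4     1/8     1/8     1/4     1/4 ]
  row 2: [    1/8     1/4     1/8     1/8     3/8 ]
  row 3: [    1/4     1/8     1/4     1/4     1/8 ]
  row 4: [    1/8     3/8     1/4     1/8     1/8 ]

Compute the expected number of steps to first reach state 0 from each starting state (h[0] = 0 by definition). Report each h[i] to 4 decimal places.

First-step conditioning: h[0] = 0; for i ≠ 0, h[i] = 1 + Σ_k P[i][k]·h[k].
  h[1] = 1 + 1/8·h[1] + 1/8·h[2] + 1/4·h[3] + 1/4·h[4]
  h[2] = 1 + 1/4·h[1] + 1/8·h[2] + 1/8·h[3] + 3/8·h[4]
  h[3] = 1 + 1/8·h[1] + 1/4·h[2] + 1/4·h[3] + 1/8·h[4]
  h[4] = 1 + 3/8·h[1] + 1/4·h[2] + 1/8·h[3] + 1/8·h[4]
Solving the 4×4 linear system over states ≠ 0 gives exactly h = [0, 569/114, 649/114, 5, 641/114] (h[0] = 0 is the target).

h = [0.0000, 4.9912, 5.6930, 5.0000, 5.6228]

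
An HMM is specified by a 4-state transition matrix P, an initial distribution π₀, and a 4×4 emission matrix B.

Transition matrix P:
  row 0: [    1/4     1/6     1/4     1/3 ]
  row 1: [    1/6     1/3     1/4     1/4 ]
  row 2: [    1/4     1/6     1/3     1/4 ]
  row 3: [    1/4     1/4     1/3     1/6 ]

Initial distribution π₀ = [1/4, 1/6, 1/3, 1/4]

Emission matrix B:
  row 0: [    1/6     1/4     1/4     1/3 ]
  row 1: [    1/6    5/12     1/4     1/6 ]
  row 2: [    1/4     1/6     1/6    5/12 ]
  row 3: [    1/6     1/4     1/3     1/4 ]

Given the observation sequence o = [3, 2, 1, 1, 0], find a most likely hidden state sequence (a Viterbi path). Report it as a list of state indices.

path = [2, 3, 1, 1, 2]

t=0: δ = [8.333e-02, 2.778e-02, 1.389e-01, 6.250e-02]  (obs o_0=3)
t=1: δ = [8.681e-03, 5.787e-03, 7.716e-03, 1.157e-02]  ψ = [2, 2, 2, 2]  (obs o_1=2)
t=2: δ = [7.234e-04, 1.206e-03, 6.430e-04, 7.234e-04]  ψ = [3, 3, 3, 0]  (obs o_2=1)
t=3: δ = [5.023e-05, 1.674e-04, 5.023e-05, 7.535e-05]  ψ = [1, 1, 1, 1]  (obs o_3=1)
t=4: δ = [4.651e-06, 9.303e-06, 1.047e-05, 6.977e-06]  ψ = [1, 1, 1, 1]  (obs o_4=0)
backtrack: best end state = 2; path = [2, 3, 1, 1, 2]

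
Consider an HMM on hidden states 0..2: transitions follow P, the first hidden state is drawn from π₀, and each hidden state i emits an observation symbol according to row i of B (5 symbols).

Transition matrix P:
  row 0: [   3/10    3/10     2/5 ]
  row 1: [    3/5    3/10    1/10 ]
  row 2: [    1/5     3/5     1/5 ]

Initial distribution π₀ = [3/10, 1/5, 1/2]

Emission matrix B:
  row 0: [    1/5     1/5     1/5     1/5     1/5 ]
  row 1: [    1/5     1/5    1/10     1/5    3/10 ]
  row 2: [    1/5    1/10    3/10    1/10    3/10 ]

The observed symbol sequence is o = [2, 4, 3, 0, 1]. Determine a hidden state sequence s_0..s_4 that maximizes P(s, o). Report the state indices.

path = [2, 1, 0, 2, 1]

t=0: δ = [6.000e-02, 2.000e-02, 1.500e-01]  (obs o_0=2)
t=1: δ = [6.000e-03, 2.700e-02, 9.000e-03]  ψ = [2, 2, 2]  (obs o_1=4)
t=2: δ = [3.240e-03, 1.620e-03, 2.700e-04]  ψ = [1, 1, 1]  (obs o_2=3)
t=3: δ = [1.944e-04, 1.944e-04, 2.592e-04]  ψ = [0, 0, 0]  (obs o_3=0)
t=4: δ = [2.333e-05, 3.110e-05, 7.776e-06]  ψ = [1, 2, 0]  (obs o_4=1)
backtrack: best end state = 1; path = [2, 1, 0, 2, 1]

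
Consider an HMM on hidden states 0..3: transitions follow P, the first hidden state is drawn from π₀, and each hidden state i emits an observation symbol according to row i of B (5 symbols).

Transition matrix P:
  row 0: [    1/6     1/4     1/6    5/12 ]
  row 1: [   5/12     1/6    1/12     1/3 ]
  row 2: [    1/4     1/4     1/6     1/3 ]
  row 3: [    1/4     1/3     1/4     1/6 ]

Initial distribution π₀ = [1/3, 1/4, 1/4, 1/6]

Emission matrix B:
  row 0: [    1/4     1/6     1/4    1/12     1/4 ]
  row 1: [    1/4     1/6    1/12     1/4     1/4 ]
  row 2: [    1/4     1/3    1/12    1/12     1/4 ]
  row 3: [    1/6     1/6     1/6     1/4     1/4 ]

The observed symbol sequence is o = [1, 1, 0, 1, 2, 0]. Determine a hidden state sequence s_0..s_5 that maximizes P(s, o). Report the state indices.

path = [2, 3, 1, 0, 3, 1]

t=0: δ = [5.556e-02, 4.167e-02, 8.333e-02, 2.778e-02]  (obs o_0=1)
t=1: δ = [3.472e-03, 3.472e-03, 4.630e-03, 4.630e-03]  ψ = [2, 2, 2, 2]  (obs o_1=1)
t=2: δ = [3.617e-04, 3.858e-04, 2.894e-04, 2.572e-04]  ψ = [1, 3, 3, 2]  (obs o_2=0)
t=3: δ = [2.679e-05, 1.507e-05, 2.143e-05, 2.512e-05]  ψ = [1, 0, 3, 0]  (obs o_3=1)
t=4: δ = [1.570e-06, 6.977e-07, 5.233e-07, 1.861e-06]  ψ = [1, 3, 3, 0]  (obs o_4=2)
t=5: δ = [1.163e-07, 1.550e-07, 1.163e-07, 1.090e-07]  ψ = [3, 3, 3, 0]  (obs o_5=0)
backtrack: best end state = 1; path = [2, 3, 1, 0, 3, 1]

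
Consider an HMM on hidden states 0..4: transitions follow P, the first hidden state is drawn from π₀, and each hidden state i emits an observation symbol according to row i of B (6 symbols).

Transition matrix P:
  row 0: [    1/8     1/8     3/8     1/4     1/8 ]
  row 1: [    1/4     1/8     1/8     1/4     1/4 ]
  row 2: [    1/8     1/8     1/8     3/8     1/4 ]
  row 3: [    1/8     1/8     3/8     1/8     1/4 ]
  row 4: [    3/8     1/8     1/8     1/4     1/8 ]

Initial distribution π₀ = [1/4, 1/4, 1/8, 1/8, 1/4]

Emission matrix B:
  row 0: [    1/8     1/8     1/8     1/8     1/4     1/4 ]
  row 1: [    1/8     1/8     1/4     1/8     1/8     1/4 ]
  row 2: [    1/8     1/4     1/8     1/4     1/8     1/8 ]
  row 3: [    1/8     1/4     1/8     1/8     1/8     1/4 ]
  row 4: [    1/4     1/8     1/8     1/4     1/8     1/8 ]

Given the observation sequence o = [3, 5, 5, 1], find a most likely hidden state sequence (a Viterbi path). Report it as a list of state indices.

t=0: δ = [3.125e-02, 3.125e-02, 3.125e-02, 1.562e-02, 6.250e-02]  (obs o_0=3)
t=1: δ = [5.859e-03, 1.953e-03, 1.465e-03, 3.906e-03, 9.766e-04]  ψ = [4, 4, 0, 4, 1]  (obs o_1=5)
t=2: δ = [1.831e-04, 1.831e-04, 2.747e-04, 3.662e-04, 1.221e-04]  ψ = [0, 0, 0, 0, 3]  (obs o_2=5)
t=3: δ = [5.722e-06, 5.722e-06, 3.433e-05, 2.575e-05, 1.144e-05]  ψ = [1, 3, 3, 2, 3]  (obs o_3=1)
backtrack: best end state = 2; path = [4, 0, 3, 2]

path = [4, 0, 3, 2]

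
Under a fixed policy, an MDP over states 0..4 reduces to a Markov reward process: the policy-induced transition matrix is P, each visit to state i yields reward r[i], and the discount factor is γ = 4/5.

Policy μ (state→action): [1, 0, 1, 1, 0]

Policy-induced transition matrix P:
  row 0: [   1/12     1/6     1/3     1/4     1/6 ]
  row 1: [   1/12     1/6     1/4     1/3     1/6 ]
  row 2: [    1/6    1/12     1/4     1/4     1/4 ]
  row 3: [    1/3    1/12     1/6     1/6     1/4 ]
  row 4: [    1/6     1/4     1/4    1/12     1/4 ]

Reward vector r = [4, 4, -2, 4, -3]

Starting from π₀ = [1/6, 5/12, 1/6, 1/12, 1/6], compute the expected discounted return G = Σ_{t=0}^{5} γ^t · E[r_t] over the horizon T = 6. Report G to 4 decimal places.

G = 4.4900

t=0: π = [0.1667, 0.4167, 0.1667, 0.0833, 0.1667], E[r] = 1.8333, γ^t·E[r] = 1.833333, running G = 1.833333
t=1: π = [0.1319, 0.1597, 0.2569, 0.2500, 0.2014], E[r] = 1.0486, γ^t·E[r] = 0.838889, running G = 2.672222
t=2: π = [0.1840, 0.1412, 0.2402, 0.2089, 0.2257], E[r] = 0.9792, γ^t·E[r] = 0.626667, running G = 3.298889
t=3: π = [0.1744, 0.1481, 0.2479, 0.2067, 0.2229], E[r] = 0.9522, γ^t·E[r] = 0.487506, running G = 3.786395
t=4: π = [0.1743, 0.1474, 0.2473, 0.2080, 0.2231], E[r] = 0.9543, γ^t·E[r] = 0.390867, running G = 4.177263
t=5: π = [0.1745, 0.1473, 0.2472, 0.2078, 0.2232], E[r] = 0.9545, γ^t·E[r] = 0.312756, running G = 4.490019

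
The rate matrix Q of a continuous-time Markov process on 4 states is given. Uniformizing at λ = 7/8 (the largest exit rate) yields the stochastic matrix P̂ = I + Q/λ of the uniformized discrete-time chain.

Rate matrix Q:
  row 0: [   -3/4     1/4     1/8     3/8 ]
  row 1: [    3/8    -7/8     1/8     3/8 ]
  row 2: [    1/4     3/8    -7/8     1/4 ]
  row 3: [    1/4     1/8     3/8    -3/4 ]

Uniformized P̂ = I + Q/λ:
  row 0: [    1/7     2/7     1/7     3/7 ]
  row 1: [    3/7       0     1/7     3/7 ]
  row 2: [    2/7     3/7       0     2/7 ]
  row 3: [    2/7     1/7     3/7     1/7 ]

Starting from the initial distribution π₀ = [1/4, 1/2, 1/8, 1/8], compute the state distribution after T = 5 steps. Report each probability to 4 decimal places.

π = [0.2759, 0.2108, 0.2028, 0.3104]

t=0: π = [0.2500, 0.5000, 0.1250, 0.1250]
t=1: π = [0.3214, 0.1429, 0.1607, 0.3750]
t=2: π = [0.2602, 0.2143, 0.2270, 0.2985]
t=3: π = [0.2792, 0.2143, 0.1957, 0.3109]
t=4: π = [0.2764, 0.2080, 0.2037, 0.3118]
t=5: π = [0.2759, 0.2108, 0.2028, 0.3104]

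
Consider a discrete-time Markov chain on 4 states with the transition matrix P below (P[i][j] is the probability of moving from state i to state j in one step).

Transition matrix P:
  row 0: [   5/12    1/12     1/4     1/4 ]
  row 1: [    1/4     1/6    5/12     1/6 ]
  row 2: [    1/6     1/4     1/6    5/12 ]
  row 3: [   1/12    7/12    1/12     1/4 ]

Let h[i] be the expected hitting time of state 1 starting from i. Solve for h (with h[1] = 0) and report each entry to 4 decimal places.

First-step conditioning: h[1] = 0; for i ≠ 1, h[i] = 1 + Σ_k P[i][k]·h[k].
  h[0] = 1 + 5/12·h[0] + 1/4·h[2] + 1/4·h[3]
  h[2] = 1 + 1/6·h[0] + 1/6·h[2] + 5/12·h[3]
  h[3] = 1 + 1/12·h[0] + 1/12·h[2] + 1/4·h[3]
Solving the 3×3 linear system over states ≠ 1 gives exactly h = [192/49, 0, 744/245, 516/245] (h[1] = 0 is the target).

h = [3.9184, 0.0000, 3.0367, 2.1061]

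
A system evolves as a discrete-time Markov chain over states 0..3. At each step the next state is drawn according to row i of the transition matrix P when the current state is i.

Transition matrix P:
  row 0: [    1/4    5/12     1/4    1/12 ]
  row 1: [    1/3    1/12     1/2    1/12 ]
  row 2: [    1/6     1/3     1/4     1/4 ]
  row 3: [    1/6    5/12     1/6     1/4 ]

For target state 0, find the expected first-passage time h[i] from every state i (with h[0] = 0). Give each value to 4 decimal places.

First-step conditioning: h[0] = 0; for i ≠ 0, h[i] = 1 + Σ_k P[i][k]·h[k].
  h[1] = 1 + 1/12·h[1] + 1/2·h[2] + 1/12·h[3]
  h[2] = 1 + 1/3·h[1] + 1/4·h[2] + 1/4·h[3]
  h[3] = 1 + 5/12·h[1] + 1/6·h[2] + 1/4·h[3]
Solving the 3×3 linear system over states ≠ 0 gives exactly h = [0, 948/233, 1092/233, 1080/233] (h[0] = 0 is the target).

h = [0.0000, 4.0687, 4.6867, 4.6352]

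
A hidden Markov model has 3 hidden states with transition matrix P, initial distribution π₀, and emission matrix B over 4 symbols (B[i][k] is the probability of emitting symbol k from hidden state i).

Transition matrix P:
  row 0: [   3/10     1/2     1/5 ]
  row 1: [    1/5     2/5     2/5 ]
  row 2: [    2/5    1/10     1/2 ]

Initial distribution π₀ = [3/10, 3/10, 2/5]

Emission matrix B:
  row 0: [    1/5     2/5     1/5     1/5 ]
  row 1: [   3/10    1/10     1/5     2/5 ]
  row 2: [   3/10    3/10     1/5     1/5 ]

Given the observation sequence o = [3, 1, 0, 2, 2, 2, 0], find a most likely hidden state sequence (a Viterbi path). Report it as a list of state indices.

path = [1, 2, 2, 2, 2, 2, 2]

t=0: δ = [6.000e-02, 1.200e-01, 8.000e-02]  (obs o_0=3)
t=1: δ = [1.280e-02, 4.800e-03, 1.440e-02]  ψ = [2, 1, 1]  (obs o_1=1)
t=2: δ = [1.152e-03, 1.920e-03, 2.160e-03]  ψ = [2, 0, 2]  (obs o_2=0)
t=3: δ = [1.728e-04, 1.536e-04, 2.160e-04]  ψ = [2, 1, 2]  (obs o_3=2)
t=4: δ = [1.728e-05, 1.728e-05, 2.160e-05]  ψ = [2, 0, 2]  (obs o_4=2)
t=5: δ = [1.728e-06, 1.728e-06, 2.160e-06]  ψ = [2, 0, 2]  (obs o_5=2)
t=6: δ = [1.728e-07, 2.592e-07, 3.240e-07]  ψ = [2, 0, 2]  (obs o_6=0)
backtrack: best end state = 2; path = [1, 2, 2, 2, 2, 2, 2]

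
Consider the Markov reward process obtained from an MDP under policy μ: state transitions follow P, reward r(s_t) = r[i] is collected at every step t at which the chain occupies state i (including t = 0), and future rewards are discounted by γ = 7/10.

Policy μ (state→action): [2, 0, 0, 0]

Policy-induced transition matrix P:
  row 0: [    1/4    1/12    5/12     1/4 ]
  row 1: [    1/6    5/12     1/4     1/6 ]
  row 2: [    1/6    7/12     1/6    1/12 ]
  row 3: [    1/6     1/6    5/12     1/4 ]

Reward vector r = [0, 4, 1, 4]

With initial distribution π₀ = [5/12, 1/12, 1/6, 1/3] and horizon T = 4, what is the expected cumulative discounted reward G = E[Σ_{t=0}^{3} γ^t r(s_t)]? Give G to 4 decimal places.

t=0: π = [0.4167, 0.0833, 0.1667, 0.3333], E[r] = 1.8333, γ^t·E[r] = 1.833333, running G = 1.833333
t=1: π = [0.2014, 0.2222, 0.3611, 0.2153], E[r] = 2.1111, γ^t·E[r] = 1.477778, running G = 3.311111
t=2: π = [0.1834, 0.3559, 0.2894, 0.1713], E[r] = 2.3981, γ^t·E[r] = 1.175093, running G = 4.486204
t=3: π = [0.1820, 0.3609, 0.2850, 0.1721], E[r] = 2.4171, γ^t·E[r] = 0.829082, running G = 5.315286

G = 5.3153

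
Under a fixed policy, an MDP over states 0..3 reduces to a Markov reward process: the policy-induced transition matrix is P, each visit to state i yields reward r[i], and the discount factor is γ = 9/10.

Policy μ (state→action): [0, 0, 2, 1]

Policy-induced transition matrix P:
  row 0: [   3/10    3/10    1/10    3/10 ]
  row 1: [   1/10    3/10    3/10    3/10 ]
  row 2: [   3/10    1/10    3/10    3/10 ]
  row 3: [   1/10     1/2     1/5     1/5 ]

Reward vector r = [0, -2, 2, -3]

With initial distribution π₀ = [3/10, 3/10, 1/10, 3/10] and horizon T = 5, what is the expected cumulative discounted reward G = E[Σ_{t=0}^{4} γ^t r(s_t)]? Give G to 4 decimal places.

G = -4.3765

t=0: π = [0.3000, 0.3000, 0.1000, 0.3000], E[r] = -1.3000, γ^t·E[r] = -1.300000, running G = -1.300000
t=1: π = [0.1800, 0.3400, 0.2100, 0.2700], E[r] = -1.0700, γ^t·E[r] = -0.963000, running G = -2.263000
t=2: π = [0.1780, 0.3120, 0.2370, 0.2730], E[r] = -0.9690, γ^t·E[r] = -0.784890, running G = -3.047890
t=3: π = [0.1830, 0.3072, 0.2371, 0.2727], E[r] = -0.9583, γ^t·E[r] = -0.698601, running G = -3.746491
t=4: π = [0.1840, 0.3071, 0.2361, 0.2727], E[r] = -0.9602, γ^t·E[r] = -0.629968, running G = -4.376458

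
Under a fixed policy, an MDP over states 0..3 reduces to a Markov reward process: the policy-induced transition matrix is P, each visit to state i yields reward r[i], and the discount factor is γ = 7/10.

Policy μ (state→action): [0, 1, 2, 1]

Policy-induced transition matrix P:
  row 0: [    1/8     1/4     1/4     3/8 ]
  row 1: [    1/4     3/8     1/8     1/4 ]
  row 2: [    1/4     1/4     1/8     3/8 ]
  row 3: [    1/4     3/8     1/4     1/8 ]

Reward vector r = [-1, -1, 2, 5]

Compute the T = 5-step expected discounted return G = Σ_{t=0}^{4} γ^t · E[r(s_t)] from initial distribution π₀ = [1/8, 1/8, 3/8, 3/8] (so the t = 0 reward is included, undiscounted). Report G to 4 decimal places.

G = 4.4409

t=0: π = [0.1250, 0.1250, 0.3750, 0.3750], E[r] = 2.3750, γ^t·E[r] = 2.375000, running G = 2.375000
t=1: π = [0.2344, 0.3125, 0.1875, 0.2656], E[r] = 1.1563, γ^t·E[r] = 0.809375, running G = 3.184375
t=2: π = [0.2207, 0.3223, 0.1875, 0.2695], E[r] = 1.1797, γ^t·E[r] = 0.578047, running G = 3.762422
t=3: π = [0.2224, 0.3240, 0.1863, 0.2673], E[r] = 1.1628, γ^t·E[r] = 0.398855, running G = 4.161277
t=4: π = [0.2222, 0.3239, 0.1862, 0.2677], E[r] = 1.1647, γ^t·E[r] = 0.279638, running G = 4.440915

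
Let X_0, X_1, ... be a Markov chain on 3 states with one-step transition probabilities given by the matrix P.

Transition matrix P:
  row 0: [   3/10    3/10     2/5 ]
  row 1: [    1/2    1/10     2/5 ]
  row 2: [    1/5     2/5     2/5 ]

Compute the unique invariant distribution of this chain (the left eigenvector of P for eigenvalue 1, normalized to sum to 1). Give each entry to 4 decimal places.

π = [0.3167, 0.2833, 0.4000]

Balance equations π_j = Σ_i π_i·P[i][j]:
  π_0 = 3/10·π_0 + 1/2·π_1 + 1/5·π_2
  π_1 = 3/10·π_0 + 1/10·π_1 + 2/5·π_2
  normalize: π_0 + π_1 + π_2 = 1
Solving the linear system gives exactly π = [19/60, 17/60, 2/5].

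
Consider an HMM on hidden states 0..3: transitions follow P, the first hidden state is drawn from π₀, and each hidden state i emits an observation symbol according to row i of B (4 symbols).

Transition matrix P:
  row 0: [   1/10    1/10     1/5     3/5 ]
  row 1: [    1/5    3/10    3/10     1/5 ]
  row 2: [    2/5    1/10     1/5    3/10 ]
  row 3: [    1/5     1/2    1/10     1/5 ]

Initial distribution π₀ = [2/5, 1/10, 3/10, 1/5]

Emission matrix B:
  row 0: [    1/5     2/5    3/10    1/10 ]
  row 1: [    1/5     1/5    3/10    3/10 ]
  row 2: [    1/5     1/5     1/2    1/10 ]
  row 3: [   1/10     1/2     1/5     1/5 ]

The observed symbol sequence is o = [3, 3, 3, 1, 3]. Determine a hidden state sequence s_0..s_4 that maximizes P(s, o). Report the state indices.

path = [0, 3, 1, 3, 1]

t=0: δ = [4.000e-02, 3.000e-02, 3.000e-02, 4.000e-02]  (obs o_0=3)
t=1: δ = [1.200e-03, 6.000e-03, 9.000e-04, 4.800e-03]  ψ = [2, 3, 1, 0]  (obs o_1=3)
t=2: δ = [1.200e-04, 7.200e-04, 1.800e-04, 2.400e-04]  ψ = [1, 3, 1, 1]  (obs o_2=3)
t=3: δ = [5.760e-05, 4.320e-05, 4.320e-05, 7.200e-05]  ψ = [1, 1, 1, 1]  (obs o_3=1)
t=4: δ = [1.728e-06, 1.080e-05, 1.296e-06, 6.912e-06]  ψ = [2, 3, 1, 0]  (obs o_4=3)
backtrack: best end state = 1; path = [0, 3, 1, 3, 1]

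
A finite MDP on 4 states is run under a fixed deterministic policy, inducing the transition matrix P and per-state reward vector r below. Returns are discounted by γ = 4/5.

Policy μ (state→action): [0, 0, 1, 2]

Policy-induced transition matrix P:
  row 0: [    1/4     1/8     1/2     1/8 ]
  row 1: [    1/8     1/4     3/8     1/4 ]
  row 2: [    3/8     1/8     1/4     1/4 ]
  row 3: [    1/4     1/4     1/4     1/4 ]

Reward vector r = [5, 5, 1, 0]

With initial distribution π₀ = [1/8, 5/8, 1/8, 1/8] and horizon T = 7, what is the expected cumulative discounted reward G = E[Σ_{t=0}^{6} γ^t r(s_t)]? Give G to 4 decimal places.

G = 11.3027

t=0: π = [0.1250, 0.6250, 0.1250, 0.1250], E[r] = 3.8750, γ^t·E[r] = 3.875000, running G = 3.875000
t=1: π = [0.1875, 0.2188, 0.3594, 0.2344], E[r] = 2.3906, γ^t·E[r] = 1.912500, running G = 5.787500
t=2: π = [0.2676, 0.1816, 0.3242, 0.2266], E[r] = 2.5703, γ^t·E[r] = 1.645000, running G = 7.432500
t=3: π = [0.2678, 0.1760, 0.3396, 0.2166], E[r] = 2.5588, γ^t·E[r] = 1.310125, running G = 8.742625
t=4: π = [0.2704, 0.1741, 0.3390, 0.2165], E[r] = 2.5616, γ^t·E[r] = 1.049213, running G = 9.791838
t=5: π = [0.2706, 0.1738, 0.3394, 0.2162], E[r] = 2.5615, γ^t·E[r] = 0.839368, running G = 10.631205
t=6: π = [0.2707, 0.1738, 0.3394, 0.2162], E[r] = 2.5616, γ^t·E[r] = 0.671510, running G = 11.302715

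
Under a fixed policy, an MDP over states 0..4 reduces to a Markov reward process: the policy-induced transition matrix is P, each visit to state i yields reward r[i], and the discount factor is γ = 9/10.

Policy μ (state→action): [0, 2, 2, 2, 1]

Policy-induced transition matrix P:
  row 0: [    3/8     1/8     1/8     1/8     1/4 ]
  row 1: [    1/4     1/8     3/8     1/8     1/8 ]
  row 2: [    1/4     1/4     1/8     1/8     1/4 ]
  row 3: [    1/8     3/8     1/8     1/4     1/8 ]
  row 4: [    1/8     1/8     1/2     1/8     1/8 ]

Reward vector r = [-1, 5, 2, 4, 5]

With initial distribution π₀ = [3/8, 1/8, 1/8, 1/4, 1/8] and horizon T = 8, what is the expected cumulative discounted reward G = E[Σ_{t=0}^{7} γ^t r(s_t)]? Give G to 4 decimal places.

t=0: π = [0.3750, 0.1250, 0.1250, 0.2500, 0.1250], E[r] = 2.1250, γ^t·E[r] = 2.125000, running G = 2.125000
t=1: π = [0.2500, 0.2031, 0.2031, 0.1563, 0.1875], E[r] = 2.7344, γ^t·E[r] = 2.460938, running G = 4.585938
t=2: π = [0.2383, 0.1895, 0.2461, 0.1445, 0.1816], E[r] = 2.6875, γ^t·E[r] = 2.176875, running G = 6.762813
t=3: π = [0.2390, 0.1919, 0.2405, 0.1431, 0.1855], E[r] = 2.7014, γ^t·E[r] = 1.969332, running G = 8.732145
t=4: π = [0.2388, 0.1908, 0.2426, 0.1429, 0.1849], E[r] = 2.6967, γ^t·E[r] = 1.769276, running G = 10.501420
t=5: π = [0.2389, 0.1910, 0.2421, 0.1429, 0.1852], E[r] = 2.6977, γ^t·E[r] = 1.592983, running G = 12.094403
t=6: π = [0.2389, 0.1910, 0.2422, 0.1429, 0.1851], E[r] = 2.6974, γ^t·E[r] = 1.433517, running G = 13.527920
t=7: π = [0.2389, 0.1910, 0.2422, 0.1429, 0.1851], E[r] = 2.6975, γ^t·E[r] = 1.290204, running G = 14.818125

G = 14.8181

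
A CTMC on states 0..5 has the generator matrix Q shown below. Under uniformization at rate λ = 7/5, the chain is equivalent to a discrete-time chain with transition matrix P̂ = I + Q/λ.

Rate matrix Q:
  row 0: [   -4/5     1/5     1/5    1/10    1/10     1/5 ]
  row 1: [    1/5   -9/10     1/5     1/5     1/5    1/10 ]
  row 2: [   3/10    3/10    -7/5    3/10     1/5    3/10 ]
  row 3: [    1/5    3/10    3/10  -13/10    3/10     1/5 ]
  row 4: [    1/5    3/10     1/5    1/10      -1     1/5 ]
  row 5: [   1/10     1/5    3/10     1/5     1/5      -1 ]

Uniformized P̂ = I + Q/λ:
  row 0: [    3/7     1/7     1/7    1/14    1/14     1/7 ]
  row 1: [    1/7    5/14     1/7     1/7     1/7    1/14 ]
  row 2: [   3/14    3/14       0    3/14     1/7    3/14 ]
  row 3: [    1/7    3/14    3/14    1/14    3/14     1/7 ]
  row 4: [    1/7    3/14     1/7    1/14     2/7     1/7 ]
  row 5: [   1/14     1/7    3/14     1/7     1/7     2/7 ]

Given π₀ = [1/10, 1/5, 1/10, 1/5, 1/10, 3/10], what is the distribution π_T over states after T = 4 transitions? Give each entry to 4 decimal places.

π = [0.1972, 0.2204, 0.1424, 0.1191, 0.1606, 0.1603]

t=0: π = [0.1000, 0.2000, 0.1000, 0.2000, 0.1000, 0.3000]
t=1: π = [0.1571, 0.2143, 0.1643, 0.1214, 0.1643, 0.1786]
t=2: π = [0.1867, 0.2209, 0.1408, 0.1230, 0.1638, 0.1648]
t=3: π = [0.1945, 0.2207, 0.1433, 0.1191, 0.1617, 0.1607]
t=4: π = [0.1972, 0.2204, 0.1424, 0.1191, 0.1606, 0.1603]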